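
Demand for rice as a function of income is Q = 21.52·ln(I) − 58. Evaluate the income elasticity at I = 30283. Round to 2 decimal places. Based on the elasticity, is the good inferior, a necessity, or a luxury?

0.13 (necessity)

At I = 30283: Q = 164.051.
dQ/dI = 21.52/I = 0.00071063 at this income.
η = (dQ/dI)·(I/Q) = 0.00071063 × (30283/164.051) = 0.13.
Since 0 < η < 1, the good is a necessity.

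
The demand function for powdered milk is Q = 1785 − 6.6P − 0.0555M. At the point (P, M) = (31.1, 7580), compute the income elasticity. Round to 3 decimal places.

At P = 31.1, M = 7580: Q = 1159.050.
Holding P constant, ∂Q/∂M = −0.0555.
η_M = (∂Q/∂M)·(M/Q) = -0.0555 × (7580/1159.050) = -0.363.

-0.363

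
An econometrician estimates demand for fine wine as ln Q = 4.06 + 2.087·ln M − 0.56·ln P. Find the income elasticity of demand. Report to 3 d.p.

In a log-linear demand, the coefficient on ln M is the income elasticity.
So η = 2.087.

2.087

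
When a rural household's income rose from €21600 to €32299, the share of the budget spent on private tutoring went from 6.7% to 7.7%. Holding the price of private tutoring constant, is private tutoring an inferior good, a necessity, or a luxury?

The budget share rises as income rises, so η > 1.

luxury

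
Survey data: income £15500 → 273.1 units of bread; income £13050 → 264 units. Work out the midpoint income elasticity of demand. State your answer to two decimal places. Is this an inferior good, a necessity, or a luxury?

ΔQ = 264 − 273.1 = -9.1; midpoint Q̄ = (273.1 + 264)/2 = 268.55.
ΔI = 13050 − 15500 = -2450; midpoint Ī = (15500 + 13050)/2 = 14275.
η = (ΔQ/Q̄) ÷ (ΔI/Ī) = (-9.1/268.55) ÷ (-2450/14275) = 0.20.
0 < η < 1 ⇒ necessity.

0.20 (necessity)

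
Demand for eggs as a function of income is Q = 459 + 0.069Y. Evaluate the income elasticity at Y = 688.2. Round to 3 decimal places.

At Y = 688.2: Q = 506.486.
dQ/dY = 0.069.
η = (dQ/dY)·(Y/Q) = 0.069 × (688.2/506.486) = 0.094.

0.094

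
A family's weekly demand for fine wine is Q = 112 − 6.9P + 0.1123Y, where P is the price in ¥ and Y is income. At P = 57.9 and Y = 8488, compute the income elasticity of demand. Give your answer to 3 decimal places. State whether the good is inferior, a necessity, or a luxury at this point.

1.432 (luxury)

At P = 57.9, Y = 8488: Q = 665.692.
Holding P constant, ∂Q/∂Y = 0.1123.
η_Y = (∂Q/∂Y)·(Y/Q) = 0.1123 × (8488/665.692) = 1.432.
Since η > 1, this is a luxury.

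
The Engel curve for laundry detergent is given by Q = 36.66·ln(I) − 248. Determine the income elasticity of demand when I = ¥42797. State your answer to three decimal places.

At I = 42797: Q = 142.950.
dQ/dI = 36.66/I = 0.000856602 at this income.
η = (dQ/dI)·(I/Q) = 0.000856602 × (42797/142.950) = 0.256.

0.256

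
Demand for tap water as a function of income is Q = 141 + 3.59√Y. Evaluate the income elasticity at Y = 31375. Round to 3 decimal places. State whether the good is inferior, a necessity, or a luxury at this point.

0.409 (necessity)

At Y = 31375: Q = 776.896.
dQ/dY = 3.59/(2√Y) = 0.0101338 at this income.
η = (dQ/dY)·(Y/Q) = 0.0101338 × (31375/776.896) = 0.409.
Since 0 < η < 1, the good is a necessity.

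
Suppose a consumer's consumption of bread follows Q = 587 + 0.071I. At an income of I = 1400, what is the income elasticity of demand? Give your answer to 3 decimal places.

0.145

At I = 1400: Q = 686.400.
dQ/dI = 0.071.
η = (dQ/dI)·(I/Q) = 0.071 × (1400/686.400) = 0.145.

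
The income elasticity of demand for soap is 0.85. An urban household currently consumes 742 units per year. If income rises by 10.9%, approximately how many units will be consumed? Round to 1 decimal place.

810.7

%ΔQ ≈ η × %ΔI = 0.85 × 10.9% = 9.265%.
New Q ≈ 742 × (1 + 0.09265) = 810.7.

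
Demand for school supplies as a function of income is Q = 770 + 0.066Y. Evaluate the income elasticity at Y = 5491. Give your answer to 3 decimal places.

0.320

At Y = 5491: Q = 1132.406.
dQ/dY = 0.066.
η = (dQ/dY)·(Y/Q) = 0.066 × (5491/1132.406) = 0.320.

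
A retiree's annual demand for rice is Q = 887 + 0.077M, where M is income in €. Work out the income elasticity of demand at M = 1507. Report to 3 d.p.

0.116

At M = 1507: Q = 1003.039.
dQ/dM = 0.077.
η = (dQ/dM)·(M/Q) = 0.077 × (1507/1003.039) = 0.116.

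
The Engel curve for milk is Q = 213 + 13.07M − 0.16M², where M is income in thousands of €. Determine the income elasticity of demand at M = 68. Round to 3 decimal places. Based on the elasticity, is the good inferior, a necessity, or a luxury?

-1.633 (inferior good)

At M = 68: Q = 361.9200.
dQ/dM = 13.07 − 0.32M = -8.69000.
η = (dQ/dM)·(M/Q) = -8.69000 × (68/361.9200) = -1.633.
η < 0 ⇒ inferior good.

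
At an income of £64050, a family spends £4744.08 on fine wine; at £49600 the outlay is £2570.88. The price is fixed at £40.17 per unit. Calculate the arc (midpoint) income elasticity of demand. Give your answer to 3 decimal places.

2.337

With a constant price, Q₁ = 4744.08/40.17 = 118.100 and Q₂ = 2570.88/40.17 = 64.000 (equivalently, work directly with expenditure since P cancels).
Midpoint %ΔQ = (2570.88 − 4744.08)/3657.48 = -0.59418; midpoint %ΔI = (49600 − 64050)/56825 = -0.25429.
η = -0.59418 / -0.25429 = 2.337.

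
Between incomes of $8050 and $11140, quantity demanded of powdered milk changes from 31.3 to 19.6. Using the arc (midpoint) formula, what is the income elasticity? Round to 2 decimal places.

ΔQ = 19.6 − 31.3 = -11.7; midpoint Q̄ = (31.3 + 19.6)/2 = 25.45.
ΔI = 11140 − 8050 = 3090; midpoint Ī = (8050 + 11140)/2 = 9595.
η = (ΔQ/Q̄) ÷ (ΔI/Ī) = (-11.7/25.45) ÷ (3090/9595) = -1.43.

-1.43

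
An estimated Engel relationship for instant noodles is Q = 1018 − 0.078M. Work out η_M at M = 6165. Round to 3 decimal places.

At M = 6165: Q = 537.130.
dQ/dM = −0.078.
η = (dQ/dM)·(M/Q) = -0.078 × (6165/537.130) = -0.895.

-0.895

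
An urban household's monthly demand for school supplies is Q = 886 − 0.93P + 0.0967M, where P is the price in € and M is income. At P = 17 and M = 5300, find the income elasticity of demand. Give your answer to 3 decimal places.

0.371

At P = 17, M = 5300: Q = 1382.700.
Holding P constant, ∂Q/∂M = 0.0967.
η_M = (∂Q/∂M)·(M/Q) = 0.0967 × (5300/1382.700) = 0.371.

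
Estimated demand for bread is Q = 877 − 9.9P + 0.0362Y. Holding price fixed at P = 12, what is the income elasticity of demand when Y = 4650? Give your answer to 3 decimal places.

At P = 12, Y = 4650: Q = 926.530.
Holding P constant, ∂Q/∂Y = 0.0362.
η_Y = (∂Q/∂Y)·(Y/Q) = 0.0362 × (4650/926.530) = 0.182.

0.182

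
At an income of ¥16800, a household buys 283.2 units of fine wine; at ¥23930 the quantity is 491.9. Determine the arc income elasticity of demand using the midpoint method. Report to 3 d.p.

ΔQ = 491.9 − 283.2 = 208.7; midpoint Q̄ = (283.2 + 491.9)/2 = 387.55.
ΔI = 23930 − 16800 = 7130; midpoint Ī = (16800 + 23930)/2 = 20365.
η = (ΔQ/Q̄) ÷ (ΔI/Ī) = (208.7/387.55) ÷ (7130/20365) = 1.538.

1.538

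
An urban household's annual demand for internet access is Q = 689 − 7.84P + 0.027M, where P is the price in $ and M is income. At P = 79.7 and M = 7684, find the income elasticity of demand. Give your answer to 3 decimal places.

At P = 79.7, M = 7684: Q = 271.620.
Holding P constant, ∂Q/∂M = 0.027.
η_M = (∂Q/∂M)·(M/Q) = 0.027 × (7684/271.620) = 0.764.

0.764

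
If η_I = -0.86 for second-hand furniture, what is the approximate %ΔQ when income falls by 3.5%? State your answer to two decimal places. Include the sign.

%ΔQ ≈ η × %ΔI = -0.86 × (-3.5%) = 3.01%.

3.01%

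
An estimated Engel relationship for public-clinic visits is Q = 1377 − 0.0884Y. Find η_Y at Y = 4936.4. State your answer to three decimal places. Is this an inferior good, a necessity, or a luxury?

-0.464 (inferior good)

At Y = 4936.4: Q = 940.622.
dQ/dY = −0.0884.
η = (dQ/dY)·(Y/Q) = -0.0884 × (4936.4/940.622) = -0.464.
Since η < 0, the good is an inferior good.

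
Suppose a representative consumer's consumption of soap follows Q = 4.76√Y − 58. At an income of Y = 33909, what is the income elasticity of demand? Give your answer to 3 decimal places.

At Y = 33909: Q = 818.525.
dQ/dY = 4.76/(2√Y) = 0.0129247 at this income.
η = (dQ/dY)·(Y/Q) = 0.0129247 × (33909/818.525) = 0.535.

0.535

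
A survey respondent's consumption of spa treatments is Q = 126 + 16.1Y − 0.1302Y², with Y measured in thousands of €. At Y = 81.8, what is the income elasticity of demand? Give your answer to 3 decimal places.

-0.744

At Y = 81.8: Q = 571.7806.
dQ/dY = 16.1 − 0.2604Y = -5.20072.
η = (dQ/dY)·(Y/Q) = -5.20072 × (81.8/571.7806) = -0.744.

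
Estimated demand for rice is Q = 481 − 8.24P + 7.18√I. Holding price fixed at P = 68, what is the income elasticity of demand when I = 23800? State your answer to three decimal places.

0.539

At P = 68, I = 23800: Q = 1028.356.
Holding P constant, ∂Q/∂I = 7.18/(2√I) = 0.0232705.
η_I = (∂Q/∂I)·(I/Q) = 0.0232705 × (23800/1028.356) = 0.539.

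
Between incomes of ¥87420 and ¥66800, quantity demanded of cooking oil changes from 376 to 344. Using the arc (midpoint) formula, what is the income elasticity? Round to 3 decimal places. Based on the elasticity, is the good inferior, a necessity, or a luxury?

0.332 (necessity)

ΔQ = 344 − 376 = -32; midpoint Q̄ = (376 + 344)/2 = 360.
ΔI = 66800 − 87420 = -20620; midpoint Ī = (87420 + 66800)/2 = 77110.
η = (ΔQ/Q̄) ÷ (ΔI/Ī) = (-32/360) ÷ (-20620/77110) = 0.332.
0 < η < 1 ⇒ necessity.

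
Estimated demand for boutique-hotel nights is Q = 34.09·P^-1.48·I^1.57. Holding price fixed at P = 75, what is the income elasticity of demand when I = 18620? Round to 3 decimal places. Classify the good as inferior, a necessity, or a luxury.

For a multiplicative demand Q = A·P^α·I^β, the income elasticity is β everywhere.
Here β = 1.57, so η = 1.570.
Since η > 1, this is a luxury.

1.570 (luxury)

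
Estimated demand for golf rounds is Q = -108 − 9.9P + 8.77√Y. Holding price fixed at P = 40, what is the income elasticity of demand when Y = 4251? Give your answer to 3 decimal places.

At P = 40, Y = 4251: Q = 67.801.
Holding P constant, ∂Q/∂Y = 8.77/(2√Y) = 0.0672549.
η_Y = (∂Q/∂Y)·(Y/Q) = 0.0672549 × (4251/67.801) = 4.217.

4.217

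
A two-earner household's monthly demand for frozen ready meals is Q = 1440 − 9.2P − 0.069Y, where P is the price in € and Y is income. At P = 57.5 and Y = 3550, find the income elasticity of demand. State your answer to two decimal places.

-0.37

At P = 57.5, Y = 3550: Q = 666.050.
Holding P constant, ∂Q/∂Y = −0.069.
η_Y = (∂Q/∂Y)·(Y/Q) = -0.069 × (3550/666.050) = -0.37.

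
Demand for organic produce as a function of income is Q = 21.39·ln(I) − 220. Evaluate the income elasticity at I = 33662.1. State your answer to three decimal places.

At I = 33662.1: Q = 2.972.
dQ/dI = 21.39/I = 0.000635433 at this income.
η = (dQ/dI)·(I/Q) = 0.000635433 × (33662.1/2.972) = 7.197.

7.197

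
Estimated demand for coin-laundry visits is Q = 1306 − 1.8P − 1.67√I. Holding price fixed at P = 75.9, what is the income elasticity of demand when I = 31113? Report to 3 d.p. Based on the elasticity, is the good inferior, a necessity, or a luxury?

-0.168 (inferior good)

At P = 75.9, I = 31113: Q = 874.811.
Holding P constant, ∂Q/∂I = -1.67/(2√I) = -0.00473386.
η_I = (∂Q/∂I)·(I/Q) = -0.00473386 × (31113/874.811) = -0.168.
Since η < 0, this is an inferior good.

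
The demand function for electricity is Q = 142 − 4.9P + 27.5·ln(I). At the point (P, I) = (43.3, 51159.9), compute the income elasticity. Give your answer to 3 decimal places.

0.121

At P = 43.3, I = 51159.9: Q = 228.005.
Holding P constant, ∂Q/∂I = 27.5/I = 0.00053753.
η_I = (∂Q/∂I)·(I/Q) = 0.00053753 × (51159.9/228.005) = 0.121.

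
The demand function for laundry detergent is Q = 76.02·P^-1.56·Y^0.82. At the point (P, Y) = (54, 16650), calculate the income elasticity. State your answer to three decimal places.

0.820

For a multiplicative demand Q = A·P^α·Y^β, the income elasticity is β everywhere.
Here β = 0.82, so η = 0.820.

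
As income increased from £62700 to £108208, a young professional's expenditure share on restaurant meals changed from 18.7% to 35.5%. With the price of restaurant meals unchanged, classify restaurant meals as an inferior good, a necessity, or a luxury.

The budget share rises as income rises, so η > 1.

luxury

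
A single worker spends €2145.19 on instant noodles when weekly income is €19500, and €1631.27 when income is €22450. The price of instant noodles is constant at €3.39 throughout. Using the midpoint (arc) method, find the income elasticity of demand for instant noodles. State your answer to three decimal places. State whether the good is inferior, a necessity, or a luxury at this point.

With a constant price, Q₁ = 2145.19/3.39 = 632.799 and Q₂ = 1631.27/3.39 = 481.201 (equivalently, work directly with expenditure since P cancels).
Midpoint %ΔQ = (1631.27 − 2145.19)/1888.23 = -0.27217; midpoint %ΔI = (22450 − 19500)/20975 = 0.14064.
η = -0.27217 / 0.14064 = -1.935.
η < 0 ⇒ inferior good.

-1.935 (inferior good)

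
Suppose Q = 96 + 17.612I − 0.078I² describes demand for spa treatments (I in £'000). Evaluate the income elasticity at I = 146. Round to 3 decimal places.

-0.750

At I = 146: Q = 1004.7040.
dQ/dI = 17.612 − 0.156I = -5.16400.
η = (dQ/dI)·(I/Q) = -5.16400 × (146/1004.7040) = -0.750.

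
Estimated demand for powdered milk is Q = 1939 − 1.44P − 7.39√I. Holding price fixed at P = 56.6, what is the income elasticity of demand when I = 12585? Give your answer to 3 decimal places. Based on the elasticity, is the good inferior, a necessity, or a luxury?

At P = 56.6, I = 12585: Q = 1028.464.
Holding P constant, ∂Q/∂I = -7.39/(2√I) = -0.0329373.
η_I = (∂Q/∂I)·(I/Q) = -0.0329373 × (12585/1028.464) = -0.403.
Since η < 0, this is an inferior good.

-0.403 (inferior good)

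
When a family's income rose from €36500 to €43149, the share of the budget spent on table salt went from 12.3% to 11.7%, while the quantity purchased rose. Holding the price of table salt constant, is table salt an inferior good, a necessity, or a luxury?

necessity

Quantity rises but the budget share falls as income rises, so 0 < η < 1.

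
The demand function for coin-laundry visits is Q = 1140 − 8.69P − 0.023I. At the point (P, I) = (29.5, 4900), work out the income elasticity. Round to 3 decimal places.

At P = 29.5, I = 4900: Q = 770.945.
Holding P constant, ∂Q/∂I = −0.023.
η_I = (∂Q/∂I)·(I/Q) = -0.023 × (4900/770.945) = -0.146.

-0.146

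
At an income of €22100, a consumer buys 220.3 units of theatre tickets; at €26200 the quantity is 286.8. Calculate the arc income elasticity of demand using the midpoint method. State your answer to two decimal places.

ΔQ = 286.8 − 220.3 = 66.5; midpoint Q̄ = (220.3 + 286.8)/2 = 253.55.
ΔI = 26200 − 22100 = 4100; midpoint Ī = (22100 + 26200)/2 = 24150.
η = (ΔQ/Q̄) ÷ (ΔI/Ī) = (66.5/253.55) ÷ (4100/24150) = 1.54.

1.54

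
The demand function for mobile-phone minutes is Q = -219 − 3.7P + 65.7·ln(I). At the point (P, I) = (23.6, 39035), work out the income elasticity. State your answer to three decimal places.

0.169

At P = 23.6, I = 39035: Q = 388.274.
Holding P constant, ∂Q/∂I = 65.7/I = 0.0016831.
η_I = (∂Q/∂I)·(I/Q) = 0.0016831 × (39035/388.274) = 0.169.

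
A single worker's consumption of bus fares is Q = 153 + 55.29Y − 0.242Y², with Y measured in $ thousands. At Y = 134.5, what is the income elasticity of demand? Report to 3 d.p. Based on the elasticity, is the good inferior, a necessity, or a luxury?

At Y = 134.5: Q = 3211.6645.
dQ/dY = 55.29 − 0.484Y = -9.80800.
η = (dQ/dY)·(Y/Q) = -9.80800 × (134.5/3211.6645) = -0.411.
η < 0 ⇒ inferior good.

-0.411 (inferior good)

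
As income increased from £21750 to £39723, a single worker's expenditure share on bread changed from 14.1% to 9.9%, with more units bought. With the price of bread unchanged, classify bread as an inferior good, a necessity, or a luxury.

necessity

Quantity rises but the budget share falls as income rises, so 0 < η < 1.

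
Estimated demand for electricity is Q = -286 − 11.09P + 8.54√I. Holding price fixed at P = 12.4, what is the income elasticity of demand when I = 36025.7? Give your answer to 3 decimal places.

At P = 12.4, I = 36025.7: Q = 1197.413.
Holding P constant, ∂Q/∂I = 8.54/(2√I) = 0.0224968.
η_I = (∂Q/∂I)·(I/Q) = 0.0224968 × (36025.7/1197.413) = 0.677.

0.677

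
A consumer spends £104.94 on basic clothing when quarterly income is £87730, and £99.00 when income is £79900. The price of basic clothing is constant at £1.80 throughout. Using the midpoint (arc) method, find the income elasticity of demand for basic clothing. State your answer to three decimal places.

0.624

With a constant price, Q₁ = 104.94/1.80 = 58.300 and Q₂ = 99.00/1.80 = 55.000 (equivalently, work directly with expenditure since P cancels).
Midpoint %ΔQ = (99.00 − 104.94)/101.97 = -0.05825; midpoint %ΔI = (79900 − 87730)/83815 = -0.09342.
η = -0.05825 / -0.09342 = 0.624.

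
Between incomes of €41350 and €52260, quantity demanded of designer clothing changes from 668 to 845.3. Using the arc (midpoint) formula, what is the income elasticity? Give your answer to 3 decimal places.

1.005

ΔQ = 845.3 − 668 = 177.3; midpoint Q̄ = (668 + 845.3)/2 = 756.65.
ΔI = 52260 − 41350 = 10910; midpoint Ī = (41350 + 52260)/2 = 46805.
η = (ΔQ/Q̄) ÷ (ΔI/Ī) = (177.3/756.65) ÷ (10910/46805) = 1.005.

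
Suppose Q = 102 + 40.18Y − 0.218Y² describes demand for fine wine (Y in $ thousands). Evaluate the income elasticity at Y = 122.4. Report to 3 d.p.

At Y = 122.4: Q = 1754.0083.
dQ/dY = 40.18 − 0.436Y = -13.18640.
η = (dQ/dY)·(Y/Q) = -13.18640 × (122.4/1754.0083) = -0.920.

-0.920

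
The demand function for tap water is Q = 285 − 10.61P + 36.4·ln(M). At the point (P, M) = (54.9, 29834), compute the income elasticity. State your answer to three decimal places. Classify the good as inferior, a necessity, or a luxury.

0.469 (necessity)

At P = 54.9, M = 29834: Q = 77.555.
Holding P constant, ∂Q/∂M = 36.4/M = 0.00122008.
η_M = (∂Q/∂M)·(M/Q) = 0.00122008 × (29834/77.555) = 0.469.
Since 0 < η < 1, this is a necessity.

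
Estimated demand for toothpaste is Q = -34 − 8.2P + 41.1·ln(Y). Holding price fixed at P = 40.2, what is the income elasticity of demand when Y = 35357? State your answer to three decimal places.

0.615

At P = 40.2, Y = 35357: Q = 66.811.
Holding P constant, ∂Q/∂Y = 41.1/Y = 0.00116243.
η_Y = (∂Q/∂Y)·(Y/Q) = 0.00116243 × (35357/66.811) = 0.615.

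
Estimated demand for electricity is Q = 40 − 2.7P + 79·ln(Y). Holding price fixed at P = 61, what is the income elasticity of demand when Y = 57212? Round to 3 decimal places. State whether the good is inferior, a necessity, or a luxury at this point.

0.107 (necessity)

At P = 61, Y = 57212: Q = 740.707.
Holding P constant, ∂Q/∂Y = 79/Y = 0.00138083.
η_Y = (∂Q/∂Y)·(Y/Q) = 0.00138083 × (57212/740.707) = 0.107.
Since 0 < η < 1, this is a necessity.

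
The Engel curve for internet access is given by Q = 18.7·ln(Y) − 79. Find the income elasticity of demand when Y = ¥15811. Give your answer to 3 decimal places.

At Y = 15811: Q = 101.800.
dQ/dY = 18.7/Y = 0.00118272 at this income.
η = (dQ/dY)·(Y/Q) = 0.00118272 × (15811/101.800) = 0.184.

0.184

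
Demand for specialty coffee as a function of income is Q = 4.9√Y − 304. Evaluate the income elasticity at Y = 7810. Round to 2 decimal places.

1.68

At Y = 7810: Q = 129.034.
dQ/dY = 4.9/(2√Y) = 0.027723 at this income.
η = (dQ/dY)·(Y/Q) = 0.027723 × (7810/129.034) = 1.68.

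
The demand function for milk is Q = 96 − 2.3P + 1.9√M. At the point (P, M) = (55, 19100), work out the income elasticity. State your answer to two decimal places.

0.57

At P = 55, M = 19100: Q = 232.085.
Holding P constant, ∂Q/∂M = 1.9/(2√M) = 0.00687396.
η_M = (∂Q/∂M)·(M/Q) = 0.00687396 × (19100/232.085) = 0.57.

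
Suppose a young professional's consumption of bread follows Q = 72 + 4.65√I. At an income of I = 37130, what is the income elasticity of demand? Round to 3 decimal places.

0.463

At I = 37130: Q = 968.015.
dQ/dI = 4.65/(2√I) = 0.0120659 at this income.
η = (dQ/dI)·(I/Q) = 0.0120659 × (37130/968.015) = 0.463.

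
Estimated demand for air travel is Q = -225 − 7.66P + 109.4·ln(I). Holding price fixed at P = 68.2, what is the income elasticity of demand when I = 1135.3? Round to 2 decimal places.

4.93

At P = 68.2, I = 1135.3: Q = 22.179.
Holding P constant, ∂Q/∂I = 109.4/I = 0.0963622.
η_I = (∂Q/∂I)·(I/Q) = 0.0963622 × (1135.3/22.179) = 4.93.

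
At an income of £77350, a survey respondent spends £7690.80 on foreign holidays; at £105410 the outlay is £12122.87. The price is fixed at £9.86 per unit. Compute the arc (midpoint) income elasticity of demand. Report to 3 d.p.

1.457

With a constant price, Q₁ = 7690.80/9.86 = 780.000 and Q₂ = 12122.87/9.86 = 1229.500 (equivalently, work directly with expenditure since P cancels).
Midpoint %ΔQ = (12122.87 − 7690.80)/9906.84 = 0.44737; midpoint %ΔI = (105410 − 77350)/91380 = 0.30707.
η = 0.44737 / 0.30707 = 1.457.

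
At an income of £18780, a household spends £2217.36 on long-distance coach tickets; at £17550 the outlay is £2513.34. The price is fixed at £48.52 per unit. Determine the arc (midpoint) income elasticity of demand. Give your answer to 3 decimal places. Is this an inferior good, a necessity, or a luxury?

-1.848 (inferior good)

With a constant price, Q₁ = 2217.36/48.52 = 45.700 and Q₂ = 2513.34/48.52 = 51.800 (equivalently, work directly with expenditure since P cancels).
Midpoint %ΔQ = (2513.34 − 2217.36)/2365.35 = 0.12513; midpoint %ΔI = (17550 − 18780)/18165 = -0.06771.
η = 0.12513 / -0.06771 = -1.848.
η < 0 ⇒ inferior good.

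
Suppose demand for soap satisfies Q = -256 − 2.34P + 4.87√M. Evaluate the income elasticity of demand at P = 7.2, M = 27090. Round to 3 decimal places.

At P = 7.2, M = 27090: Q = 528.707.
Holding P constant, ∂Q/∂M = 4.87/(2√M) = 0.0147943.
η_M = (∂Q/∂M)·(M/Q) = 0.0147943 × (27090/528.707) = 0.758.

0.758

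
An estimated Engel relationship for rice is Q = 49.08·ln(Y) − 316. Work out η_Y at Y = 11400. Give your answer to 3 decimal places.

At Y = 11400: Q = 142.474.
dQ/dY = 49.08/Y = 0.00430526 at this income.
η = (dQ/dY)·(Y/Q) = 0.00430526 × (11400/142.474) = 0.344.

0.344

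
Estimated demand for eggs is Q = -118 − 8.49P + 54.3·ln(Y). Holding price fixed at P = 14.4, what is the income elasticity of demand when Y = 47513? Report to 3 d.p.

0.158

At P = 14.4, Y = 47513: Q = 344.488.
Holding P constant, ∂Q/∂Y = 54.3/Y = 0.00114285.
η_Y = (∂Q/∂Y)·(Y/Q) = 0.00114285 × (47513/344.488) = 0.158.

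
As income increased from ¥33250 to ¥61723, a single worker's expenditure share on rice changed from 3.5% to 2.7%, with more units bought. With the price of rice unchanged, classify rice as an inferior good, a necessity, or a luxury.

Quantity rises but the budget share falls as income rises, so 0 < η < 1.

necessity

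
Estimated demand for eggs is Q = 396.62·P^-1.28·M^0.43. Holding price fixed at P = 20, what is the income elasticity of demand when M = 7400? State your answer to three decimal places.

0.430

For a multiplicative demand Q = A·P^α·M^β, the income elasticity is β everywhere.
Here β = 0.43, so η = 0.430.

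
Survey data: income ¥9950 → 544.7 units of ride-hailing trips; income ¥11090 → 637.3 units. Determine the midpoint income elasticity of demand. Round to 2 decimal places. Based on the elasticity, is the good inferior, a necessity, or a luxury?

1.45 (luxury)

ΔQ = 637.3 − 544.7 = 92.6; midpoint Q̄ = (544.7 + 637.3)/2 = 591.
ΔI = 11090 − 9950 = 1140; midpoint Ī = (9950 + 11090)/2 = 10520.
η = (ΔQ/Q̄) ÷ (ΔI/Ī) = (92.6/591) ÷ (1140/10520) = 1.45.
η > 1 ⇒ luxury.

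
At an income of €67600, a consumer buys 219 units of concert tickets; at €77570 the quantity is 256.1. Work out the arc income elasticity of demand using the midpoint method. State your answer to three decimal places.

1.137

ΔQ = 256.1 − 219 = 37.1; midpoint Q̄ = (219 + 256.1)/2 = 237.55.
ΔI = 77570 − 67600 = 9970; midpoint Ī = (67600 + 77570)/2 = 72585.
η = (ΔQ/Q̄) ÷ (ΔI/Ī) = (37.1/237.55) ÷ (9970/72585) = 1.137.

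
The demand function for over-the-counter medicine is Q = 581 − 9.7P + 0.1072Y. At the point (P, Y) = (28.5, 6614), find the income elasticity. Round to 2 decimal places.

At P = 28.5, Y = 6614: Q = 1013.571.
Holding P constant, ∂Q/∂Y = 0.1072.
η_Y = (∂Q/∂Y)·(Y/Q) = 0.1072 × (6614/1013.571) = 0.70.

0.70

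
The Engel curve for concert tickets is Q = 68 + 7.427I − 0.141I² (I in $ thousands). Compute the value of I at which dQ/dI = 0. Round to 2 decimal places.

dQ/dI = 7.427 − 0.282I.
The good is inferior where dQ/dI < 0. Setting dQ/dI = 0 gives I = 7.427 / 0.282 = 26.34.

26.34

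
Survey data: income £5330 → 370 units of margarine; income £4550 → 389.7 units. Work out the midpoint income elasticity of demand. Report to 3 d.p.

ΔQ = 389.7 − 370 = 19.7; midpoint Q̄ = (370 + 389.7)/2 = 379.85.
ΔI = 4550 − 5330 = -780; midpoint Ī = (5330 + 4550)/2 = 4940.
η = (ΔQ/Q̄) ÷ (ΔI/Ī) = (19.7/379.85) ÷ (-780/4940) = -0.328.

-0.328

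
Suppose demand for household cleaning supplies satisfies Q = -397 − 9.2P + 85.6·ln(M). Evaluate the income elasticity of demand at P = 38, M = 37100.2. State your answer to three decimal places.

At P = 38, M = 37100.2: Q = 154.030.
Holding P constant, ∂Q/∂M = 85.6/M = 0.00230727.
η_M = (∂Q/∂M)·(M/Q) = 0.00230727 × (37100.2/154.030) = 0.556.

0.556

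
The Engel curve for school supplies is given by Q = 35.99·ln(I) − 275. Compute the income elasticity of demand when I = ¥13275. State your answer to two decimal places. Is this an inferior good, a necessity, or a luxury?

0.54 (necessity)

At I = 13275: Q = 66.676.
dQ/dI = 35.99/I = 0.00271111 at this income.
η = (dQ/dI)·(I/Q) = 0.00271111 × (13275/66.676) = 0.54.
Since 0 < η < 1, the good is a necessity.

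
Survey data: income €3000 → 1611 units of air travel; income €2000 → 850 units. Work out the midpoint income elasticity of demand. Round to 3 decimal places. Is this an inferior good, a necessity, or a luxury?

ΔQ = 850 − 1611 = -761; midpoint Q̄ = (1611 + 850)/2 = 1230.5.
ΔI = 2000 − 3000 = -1000; midpoint Ī = (3000 + 2000)/2 = 2500.
η = (ΔQ/Q̄) ÷ (ΔI/Ī) = (-761/1230.5) ÷ (-1000/2500) = 1.546.
η > 1 ⇒ luxury.

1.546 (luxury)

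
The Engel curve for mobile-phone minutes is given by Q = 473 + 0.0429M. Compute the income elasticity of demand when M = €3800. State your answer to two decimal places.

At M = 3800: Q = 636.020.
dQ/dM = 0.0429.
η = (dQ/dM)·(M/Q) = 0.0429 × (3800/636.020) = 0.26.

0.26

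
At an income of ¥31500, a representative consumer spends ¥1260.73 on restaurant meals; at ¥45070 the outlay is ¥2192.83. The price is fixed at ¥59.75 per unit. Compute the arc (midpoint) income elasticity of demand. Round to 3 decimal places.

1.523

With a constant price, Q₁ = 1260.73/59.75 = 21.100 and Q₂ = 2192.83/59.75 = 36.700 (equivalently, work directly with expenditure since P cancels).
Midpoint %ΔQ = (2192.83 − 1260.73)/1726.78 = 0.53979; midpoint %ΔI = (45070 − 31500)/38285 = 0.35445.
η = 0.53979 / 0.35445 = 1.523.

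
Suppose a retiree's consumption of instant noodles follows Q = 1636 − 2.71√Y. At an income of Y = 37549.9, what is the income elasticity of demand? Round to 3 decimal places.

At Y = 37549.9: Q = 1110.862.
dQ/dY = -2.71/(2√Y) = -0.00699254 at this income.
η = (dQ/dY)·(Y/Q) = -0.00699254 × (37549.9/1110.862) = -0.236.

-0.236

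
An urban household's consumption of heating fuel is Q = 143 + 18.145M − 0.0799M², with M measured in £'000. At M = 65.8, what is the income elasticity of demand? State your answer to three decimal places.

0.507

At M = 65.8: Q = 991.0028.
dQ/dM = 18.145 − 0.1598M = 7.63016.
η = (dQ/dM)·(M/Q) = 7.63016 × (65.8/991.0028) = 0.507.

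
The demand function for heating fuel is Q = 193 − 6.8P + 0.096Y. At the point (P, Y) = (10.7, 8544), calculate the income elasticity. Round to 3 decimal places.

0.872

At P = 10.7, Y = 8544: Q = 940.464.
Holding P constant, ∂Q/∂Y = 0.096.
η_Y = (∂Q/∂Y)·(Y/Q) = 0.096 × (8544/940.464) = 0.872.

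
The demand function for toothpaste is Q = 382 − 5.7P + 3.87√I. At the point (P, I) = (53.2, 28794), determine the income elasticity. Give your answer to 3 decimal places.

0.446

At P = 53.2, I = 28794: Q = 735.452.
Holding P constant, ∂Q/∂I = 3.87/(2√I) = 0.0114033.
η_I = (∂Q/∂I)·(I/Q) = 0.0114033 × (28794/735.452) = 0.446.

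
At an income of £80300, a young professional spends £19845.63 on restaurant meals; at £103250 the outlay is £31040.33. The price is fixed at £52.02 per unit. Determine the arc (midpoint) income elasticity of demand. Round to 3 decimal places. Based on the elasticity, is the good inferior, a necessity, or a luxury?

1.759 (luxury)

With a constant price, Q₁ = 19845.63/52.02 = 381.500 and Q₂ = 31040.33/52.02 = 596.700 (equivalently, work directly with expenditure since P cancels).
Midpoint %ΔQ = (31040.33 − 19845.63)/25442.98 = 0.43999; midpoint %ΔI = (103250 − 80300)/91775 = 0.25007.
η = 0.43999 / 0.25007 = 1.759.
η > 1 ⇒ luxury.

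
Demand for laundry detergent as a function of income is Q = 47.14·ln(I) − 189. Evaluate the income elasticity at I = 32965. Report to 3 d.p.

0.156

At I = 32965: Q = 301.407.
dQ/dI = 47.14/I = 0.00143 at this income.
η = (dQ/dI)·(I/Q) = 0.00143 × (32965/301.407) = 0.156.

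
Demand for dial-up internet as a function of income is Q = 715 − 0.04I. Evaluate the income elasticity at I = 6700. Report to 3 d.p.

-0.600

At I = 6700: Q = 447.000.
dQ/dI = −0.04.
η = (dQ/dI)·(I/Q) = -0.04 × (6700/447.000) = -0.600.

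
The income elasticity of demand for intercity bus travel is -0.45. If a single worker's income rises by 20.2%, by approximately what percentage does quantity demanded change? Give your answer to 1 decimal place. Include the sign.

-9.1%

%ΔQ ≈ η × %ΔI = -0.45 × 20.2% = -9.1%.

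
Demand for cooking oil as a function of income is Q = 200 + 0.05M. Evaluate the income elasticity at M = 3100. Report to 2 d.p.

0.44

At M = 3100: Q = 355.000.
dQ/dM = 0.05.
η = (dQ/dM)·(M/Q) = 0.05 × (3100/355.000) = 0.44.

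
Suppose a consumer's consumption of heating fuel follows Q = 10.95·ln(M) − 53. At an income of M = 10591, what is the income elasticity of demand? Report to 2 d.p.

0.23

At M = 10591: Q = 48.482.
dQ/dM = 10.95/M = 0.0010339 at this income.
η = (dQ/dM)·(M/Q) = 0.0010339 × (10591/48.482) = 0.23.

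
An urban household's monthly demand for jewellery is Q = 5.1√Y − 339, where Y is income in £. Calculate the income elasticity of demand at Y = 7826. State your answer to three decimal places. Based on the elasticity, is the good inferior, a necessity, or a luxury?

At Y = 7826: Q = 112.170.
dQ/dY = 5.1/(2√Y) = 0.0288251 at this income.
η = (dQ/dY)·(Y/Q) = 0.0288251 × (7826/112.170) = 2.011.
Since η > 1, the good is a luxury.

2.011 (luxury)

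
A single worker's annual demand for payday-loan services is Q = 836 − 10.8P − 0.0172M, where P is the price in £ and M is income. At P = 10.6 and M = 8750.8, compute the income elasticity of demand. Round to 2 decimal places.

-0.26

At P = 10.6, M = 8750.8: Q = 571.006.
Holding P constant, ∂Q/∂M = −0.0172.
η_M = (∂Q/∂M)·(M/Q) = -0.0172 × (8750.8/571.006) = -0.26.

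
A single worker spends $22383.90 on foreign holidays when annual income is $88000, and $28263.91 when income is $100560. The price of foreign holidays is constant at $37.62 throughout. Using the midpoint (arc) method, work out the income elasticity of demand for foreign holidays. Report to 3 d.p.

With a constant price, Q₁ = 22383.90/37.62 = 595.000 and Q₂ = 28263.91/37.62 = 751.300 (equivalently, work directly with expenditure since P cancels).
Midpoint %ΔQ = (28263.91 − 22383.90)/25323.91 = 0.23219; midpoint %ΔI = (100560 − 88000)/94280 = 0.13322.
η = 0.23219 / 0.13322 = 1.743.

1.743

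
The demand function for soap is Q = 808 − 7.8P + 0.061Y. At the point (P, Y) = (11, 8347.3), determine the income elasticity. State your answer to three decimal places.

0.414

At P = 11, Y = 8347.3: Q = 1231.385.
Holding P constant, ∂Q/∂Y = 0.061.
η_Y = (∂Q/∂Y)·(Y/Q) = 0.061 × (8347.3/1231.385) = 0.414.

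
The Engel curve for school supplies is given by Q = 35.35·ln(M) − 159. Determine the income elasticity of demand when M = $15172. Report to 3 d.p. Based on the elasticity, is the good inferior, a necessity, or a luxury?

0.195 (necessity)

At M = 15172: Q = 181.322.
dQ/dM = 35.35/M = 0.00232995 at this income.
η = (dQ/dM)·(M/Q) = 0.00232995 × (15172/181.322) = 0.195.
Since 0 < η < 1, the good is a necessity.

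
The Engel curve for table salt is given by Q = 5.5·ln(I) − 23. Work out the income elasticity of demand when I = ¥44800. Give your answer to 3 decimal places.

0.153

At I = 44800: Q = 35.905.
dQ/dI = 5.5/I = 0.000122768 at this income.
η = (dQ/dI)·(I/Q) = 0.000122768 × (44800/35.905) = 0.153.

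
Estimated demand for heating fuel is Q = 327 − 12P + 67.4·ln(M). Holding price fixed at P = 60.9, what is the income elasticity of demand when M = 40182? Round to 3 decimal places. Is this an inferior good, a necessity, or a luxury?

At P = 60.9, M = 40182: Q = 310.719.
Holding P constant, ∂Q/∂M = 67.4/M = 0.00167737.
η_M = (∂Q/∂M)·(M/Q) = 0.00167737 × (40182/310.719) = 0.217.
Since 0 < η < 1, this is a necessity.

0.217 (necessity)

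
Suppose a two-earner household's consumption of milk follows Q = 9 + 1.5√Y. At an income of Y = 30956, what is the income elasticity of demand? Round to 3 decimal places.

0.484

At Y = 30956: Q = 272.915.
dQ/dY = 1.5/(2√Y) = 0.00426274 at this income.
η = (dQ/dY)·(Y/Q) = 0.00426274 × (30956/272.915) = 0.484.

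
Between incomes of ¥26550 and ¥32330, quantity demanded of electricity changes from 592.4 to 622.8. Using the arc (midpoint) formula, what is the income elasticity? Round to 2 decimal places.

0.25

ΔQ = 622.8 − 592.4 = 30.4; midpoint Q̄ = (592.4 + 622.8)/2 = 607.6.
ΔI = 32330 − 26550 = 5780; midpoint Ī = (26550 + 32330)/2 = 29440.
η = (ΔQ/Q̄) ÷ (ΔI/Ī) = (30.4/607.6) ÷ (5780/29440) = 0.25.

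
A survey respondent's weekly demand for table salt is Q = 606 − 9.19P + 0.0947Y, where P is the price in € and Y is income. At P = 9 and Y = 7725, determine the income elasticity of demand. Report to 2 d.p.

At P = 9, Y = 7725: Q = 1254.847.
Holding P constant, ∂Q/∂Y = 0.0947.
η_Y = (∂Q/∂Y)·(Y/Q) = 0.0947 × (7725/1254.847) = 0.58.

0.58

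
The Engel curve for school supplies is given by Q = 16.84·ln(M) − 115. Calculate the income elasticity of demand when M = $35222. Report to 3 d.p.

At M = 35222: Q = 61.305.
dQ/dM = 16.84/M = 0.00047811 at this income.
η = (dQ/dM)·(M/Q) = 0.00047811 × (35222/61.305) = 0.275.

0.275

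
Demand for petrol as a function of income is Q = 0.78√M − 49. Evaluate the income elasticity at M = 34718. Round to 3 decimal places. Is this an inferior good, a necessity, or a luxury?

At M = 34718: Q = 96.336.
dQ/dM = 0.78/(2√M) = 0.00209309 at this income.
η = (dQ/dM)·(M/Q) = 0.00209309 × (34718/96.336) = 0.754.
Since 0 < η < 1, the good is a necessity.

0.754 (necessity)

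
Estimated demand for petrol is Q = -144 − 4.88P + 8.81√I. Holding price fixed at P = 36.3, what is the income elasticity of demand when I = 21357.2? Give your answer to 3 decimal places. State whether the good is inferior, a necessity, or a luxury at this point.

0.666 (necessity)

At P = 36.3, I = 21357.2: Q = 966.358.
Holding P constant, ∂Q/∂I = 8.81/(2√I) = 0.0301421.
η_I = (∂Q/∂I)·(I/Q) = 0.0301421 × (21357.2/966.358) = 0.666.
Since 0 < η < 1, this is a necessity.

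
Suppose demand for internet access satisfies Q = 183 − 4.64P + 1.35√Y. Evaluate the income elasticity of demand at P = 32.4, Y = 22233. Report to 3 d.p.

0.430

At P = 32.4, Y = 22233: Q = 233.959.
Holding P constant, ∂Q/∂Y = 1.35/(2√Y) = 0.00452694.
η_Y = (∂Q/∂Y)·(Y/Q) = 0.00452694 × (22233/233.959) = 0.430.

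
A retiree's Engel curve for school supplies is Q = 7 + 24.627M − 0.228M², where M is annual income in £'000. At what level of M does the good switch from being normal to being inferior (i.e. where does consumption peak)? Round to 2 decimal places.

dQ/dM = 24.627 − 0.456M.
The good is inferior where dQ/dM < 0. Setting dQ/dM = 0 gives M = 24.627 / 0.456 = 54.01.

54.01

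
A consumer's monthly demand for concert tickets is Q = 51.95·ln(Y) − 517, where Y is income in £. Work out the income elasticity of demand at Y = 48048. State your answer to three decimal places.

At Y = 48048: Q = 43.019.
dQ/dY = 51.95/Y = 0.00108121 at this income.
η = (dQ/dY)·(Y/Q) = 0.00108121 × (48048/43.019) = 1.208.

1.208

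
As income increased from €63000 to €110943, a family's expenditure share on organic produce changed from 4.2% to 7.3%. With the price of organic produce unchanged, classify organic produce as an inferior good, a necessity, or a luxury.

The budget share rises as income rises, so η > 1.

luxury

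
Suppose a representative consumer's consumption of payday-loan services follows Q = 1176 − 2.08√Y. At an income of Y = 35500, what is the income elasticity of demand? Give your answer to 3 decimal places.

-0.250

At Y = 35500: Q = 784.098.
dQ/dY = -2.08/(2√Y) = -0.00551975 at this income.
η = (dQ/dY)·(Y/Q) = -0.00551975 × (35500/784.098) = -0.250.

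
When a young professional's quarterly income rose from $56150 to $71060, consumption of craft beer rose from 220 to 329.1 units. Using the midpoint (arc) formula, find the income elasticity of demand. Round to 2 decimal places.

1.70

ΔQ = 329.1 − 220 = 109.1; midpoint Q̄ = (220 + 329.1)/2 = 274.55.
ΔI = 71060 − 56150 = 14910; midpoint Ī = (56150 + 71060)/2 = 63605.
η = (ΔQ/Q̄) ÷ (ΔI/Ī) = (109.1/274.55) ÷ (14910/63605) = 1.70.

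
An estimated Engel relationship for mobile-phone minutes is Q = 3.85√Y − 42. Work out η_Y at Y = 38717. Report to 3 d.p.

At Y = 38717: Q = 715.550.
dQ/dY = 3.85/(2√Y) = 0.00978318 at this income.
η = (dQ/dY)·(Y/Q) = 0.00978318 × (38717/715.550) = 0.529.

0.529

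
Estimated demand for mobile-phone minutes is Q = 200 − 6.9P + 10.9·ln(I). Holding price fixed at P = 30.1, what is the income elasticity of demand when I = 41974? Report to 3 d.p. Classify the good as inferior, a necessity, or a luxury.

At P = 30.1, I = 41974: Q = 108.338.
Holding P constant, ∂Q/∂I = 10.9/I = 0.000259685.
η_I = (∂Q/∂I)·(I/Q) = 0.000259685 × (41974/108.338) = 0.101.
Since 0 < η < 1, this is a necessity.

0.101 (necessity)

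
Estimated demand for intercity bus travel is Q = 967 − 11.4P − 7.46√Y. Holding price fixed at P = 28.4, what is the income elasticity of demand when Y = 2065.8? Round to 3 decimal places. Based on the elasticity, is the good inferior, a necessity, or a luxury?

At P = 28.4, Y = 2065.8: Q = 304.175.
Holding P constant, ∂Q/∂Y = -7.46/(2√Y) = -0.0820663.
η_Y = (∂Q/∂Y)·(Y/Q) = -0.0820663 × (2065.8/304.175) = -0.557.
Since η < 0, this is an inferior good.

-0.557 (inferior good)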